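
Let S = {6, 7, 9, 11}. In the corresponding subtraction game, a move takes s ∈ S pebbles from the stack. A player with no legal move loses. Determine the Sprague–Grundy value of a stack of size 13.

n :  0  1  2  3  4  5  6  7  8  9 10 11 12 13
G :  0  0  0  0  0  0  1  1  1  1  1  1  2  2

2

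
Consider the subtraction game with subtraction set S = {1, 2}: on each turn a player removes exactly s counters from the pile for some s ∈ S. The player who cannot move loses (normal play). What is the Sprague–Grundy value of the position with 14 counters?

2

n :  0  1  2  3  4  5  6  7  8  9 10 11 12 13 14
G :  0  1  2  0  1  2  0  1  2  0  1  2  0  1  2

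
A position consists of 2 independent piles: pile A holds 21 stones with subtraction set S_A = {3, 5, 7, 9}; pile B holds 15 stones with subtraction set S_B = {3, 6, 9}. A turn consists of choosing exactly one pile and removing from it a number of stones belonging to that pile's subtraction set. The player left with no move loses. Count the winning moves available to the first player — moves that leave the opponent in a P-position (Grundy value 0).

Pile A, S = {3, 5, 7, 9}:
G(0) = 0
G(1) = mex{} = 0
G(2) = mex{} = 0
G(3) = mex{0} = 1
G(4) = mex{0} = 1
G(5) = mex{0,0} = 1
G(6) = mex{1,0} = 2
G(7) = mex{1,0,0} = 2
G(8) = mex{1,1,0} = 2
G(9) = mex{2,1,0,0} = 3
G(10) = mex{2,1,1,0} = 3
G(11) = mex{2,2,1,0} = 3
G(12) = mex{3,2,1,1} = 0
G(13) = mex{3,2,2,1} = 0
G(14) = mex{3,3,2,1} = 0
G(15) = mex{0,3,2,2} = 1
G(16) = mex{0,3,3,2} = 1
G(17) = mex{0,0,3,2} = 1
G(18) = mex{1,0,3,3} = 2
G(19) = mex{1,0,0,3} = 2
G(20) = mex{1,1,0,3} = 2
G(21) = mex{2,1,0,0} = 3
G_A(21) = 3.
Pile B, S = {3, 6, 9}:
n :  0  1  2  3  4  5  6  7  8  9 10 11 12 13 14 15
G :  0  0  0  1  1  1  2  2  2  3  3  3  0  0  0  1
G_B(15) = 1.
Combined Grundy value = 3 ⊕ 1 = 2.
A winning move leaves total XOR = 0, i.e. changes one component's Grundy value g to g ⊕ X where X is the current total.
Pile A: need g' = 3⊕2 = 1. Options: 21−3→G=2, 21−5→G=1, 21−7→G=0, 21−9→G=0. Hits: 1.
Pile B: need g' = 1⊕2 = 3. Options: 15−3→G=0, 15−6→G=3, 15−9→G=2. Hits: 1.

2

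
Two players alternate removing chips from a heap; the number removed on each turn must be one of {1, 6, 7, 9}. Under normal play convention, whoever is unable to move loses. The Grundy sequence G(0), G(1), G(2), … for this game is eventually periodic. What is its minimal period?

G(0) = 0
G(1) = mex{0} = 1
G(2) = mex{1} = 0
G(3) = mex{0} = 1
G(4) = mex{1} = 0
G(5) = mex{0} = 1
G(6) = mex{1,0} = 2
G(7) = mex{2,1,0} = 3
G(8) = mex{3,0,1} = 2
G(9) = mex{2,1,0,0} = 3
G(10) = mex{3,0,1,1} = 2
G(11) = mex{2,1,0,0} = 3
G(12) = mex{3,2,1,1} = 0
G(13) = mex{0,3,2,0} = 1
G(14) = mex{1,2,3,1} = 0
G(15) = mex{0,3,2,2} = 1
G(16) = mex{1,2,3,3} = 0
G(17) = mex{0,3,2,2} = 1
G(18) = mex{1,0,3,3} = 2
G(19) = mex{2,1,0,2} = 3
G(20) = mex{3,0,1,3} = 2
G(21) = mex{2,1,0,0} = 3
G(22) = mex{3,0,1,1} = 2
G(23) = mex{2,1,0,0} = 3
G(24) = mex{3,2,1,1} = 0
G(25) = mex{0,3,2,0} = 1
G(n+12) = G(n) holds for n = 0,…,8 (a full window of length max(S) = 9), so the sequence is purely periodic with period 12.

12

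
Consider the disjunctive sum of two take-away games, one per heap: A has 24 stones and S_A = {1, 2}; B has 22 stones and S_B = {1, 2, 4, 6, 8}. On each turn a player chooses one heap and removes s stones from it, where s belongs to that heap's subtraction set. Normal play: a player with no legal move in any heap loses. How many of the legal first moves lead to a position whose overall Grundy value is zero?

2

Heap A, S = {1, 2}:
n :  0  1  2  3  4  5  6  7  8  9 10 11 12 13 14 15 16 17 18 19 20 21 22 23 24
G :  0  1  2  0  1  2  0  1  2  0  1  2  0  1  2  0  1  2  0  1  2  0  1  2  0
G_A(24) = 0.
Heap B, S = {1, 2, 4, 6, 8}:
n :  0  1  2  3  4  5  6  7  8  9 10 11 12 13 14 15 16 17 18 19 20 21 22
G :  0  1  2  0  1  2  3  4  5  3  0  1  2  0  1  2  3  4  5  3  0  1  2
G_B(22) = 2.
Combined Grundy value = 0 ⊕ 2 = 2.
A winning move leaves total XOR = 0, i.e. changes one component's Grundy value g to g ⊕ X where X is the current total.
Heap A: need g' = 0⊕2 = 2. Options: 24−1→G=2, 24−2→G=1. Hits: 1.
Heap B: need g' = 2⊕2 = 0. Options: 22−1→G=1, 22−2→G=0, 22−4→G=5, 22−6→G=3, 22−8→G=1. Hits: 1.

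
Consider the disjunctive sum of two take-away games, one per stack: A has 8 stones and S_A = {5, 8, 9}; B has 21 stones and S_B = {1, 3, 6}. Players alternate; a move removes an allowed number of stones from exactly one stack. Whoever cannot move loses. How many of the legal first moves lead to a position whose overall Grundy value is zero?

0

Stack A, S = {5, 8, 9}:
n : 0 1 2 3 4 5 6 7 8
G : 0 0 0 0 0 1 1 1 1
G_A(8) = 1.
Stack B, S = {1, 3, 6}:
G(0) = 0
G(1) = mex{0} = 1
G(2) = mex{1} = 0
G(3) = mex{0,0} = 1
G(4) = mex{1,1} = 0
G(5) = mex{0,0} = 1
G(6) = mex{1,1,0} = 2
G(7) = mex{2,0,1} = 3
G(8) = mex{3,1,0} = 2
G(9) = mex{2,2,1} = 0
G(10) = mex{0,3,0} = 1
G(11) = mex{1,2,1} = 0
G(12) = mex{0,0,2} = 1
G(13) = mex{1,1,3} = 0
G(14) = mex{0,0,2} = 1
G(15) = mex{1,1,0} = 2
G(16) = mex{2,0,1} = 3
G(17) = mex{3,1,0} = 2
G(18) = mex{2,2,1} = 0
G(19) = mex{0,3,0} = 1
G(20) = mex{1,2,1} = 0
G(21) = mex{0,0,2} = 1
G_B(21) = 1.
Combined Grundy value = 1 ⊕ 1 = 0.
A winning move leaves total XOR = 0, i.e. changes one component's Grundy value g to g ⊕ X where X is the current total.
Stack A: target g' = 1⊕0 = 1, but every legal move changes the Grundy value (mex property), so 0 moves.
Stack B: target g' = 1⊕0 = 1, but every legal move changes the Grundy value (mex property), so 0 moves.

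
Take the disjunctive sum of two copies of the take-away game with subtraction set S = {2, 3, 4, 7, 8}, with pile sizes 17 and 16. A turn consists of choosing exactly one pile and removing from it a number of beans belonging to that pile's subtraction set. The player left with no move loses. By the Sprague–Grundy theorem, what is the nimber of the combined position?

All piles use S = {2, 3, 4, 7, 8}:
G(0) = 0
G(1) = mex{} = 0
G(2) = mex{0} = 1
G(3) = mex{0,0} = 1
G(4) = mex{1,0,0} = 2
G(5) = mex{1,1,0} = 2
G(6) = mex{2,1,1} = 0
G(7) = mex{2,2,1,0} = 3
G(8) = mex{0,2,2,0,0} = 1
G(9) = mex{3,0,2,1,0} = 4
G(10) = mex{1,3,0,1,1} = 2
G(11) = mex{4,1,3,2,1} = 0
G(12) = mex{2,4,1,2,2} = 0
G(13) = mex{0,2,4,0,2} = 1
G(14) = mex{0,0,2,3,0} = 1
G(15) = mex{1,0,0,1,3} = 2
G(16) = mex{1,1,0,4,1} = 2
G(17) = mex{2,1,1,2,4} = 0
Pile A: G(17) = 0.
Pile B: G(16) = 2.
Combined Grundy value = 0 ⊕ 2 = 2.

2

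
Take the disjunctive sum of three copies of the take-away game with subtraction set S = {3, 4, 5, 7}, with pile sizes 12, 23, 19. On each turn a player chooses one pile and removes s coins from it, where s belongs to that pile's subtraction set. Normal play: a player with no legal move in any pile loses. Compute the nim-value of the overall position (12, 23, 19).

2

All piles use S = {3, 4, 5, 7}:
n :  0  1  2  3  4  5  6  7  8  9 10 11 12 13 14 15 16 17 18 19 20 21 22 23
G :  0  0  0  1  1  1  2  2  2  3  0  0  0  1  1  1  2  2  2  3  0  0  0  1
Pile A: G(12) = 0.
Pile B: G(23) = 1.
Pile C: G(19) = 3.
Combined Grundy value = 0 ⊕ 1 ⊕ 3 = 2.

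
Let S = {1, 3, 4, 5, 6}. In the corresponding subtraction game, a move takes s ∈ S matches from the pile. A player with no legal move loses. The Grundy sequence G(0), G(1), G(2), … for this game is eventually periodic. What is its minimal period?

9

G(0) = 0
G(1) = mex{0} = 1
G(2) = mex{1} = 0
G(3) = mex{0,0} = 1
G(4) = mex{1,1,0} = 2
G(5) = mex{2,0,1,0} = 3
G(6) = mex{3,1,0,1,0} = 2
G(7) = mex{2,2,1,0,1} = 3
G(8) = mex{3,3,2,1,0} = 4
G(9) = mex{4,2,3,2,1} = 0
G(10) = mex{0,3,2,3,2} = 1
G(11) = mex{1,4,3,2,3} = 0
G(12) = mex{0,0,4,3,2} = 1
G(13) = mex{1,1,0,4,3} = 2
G(14) = mex{2,0,1,0,4} = 3
G(15) = mex{3,1,0,1,0} = 2
G(16) = mex{2,2,1,0,1} = 3
G(17) = mex{3,3,2,1,0} = 4
G(18) = mex{4,2,3,2,1} = 0
G(19) = mex{0,3,2,3,2} = 1
G(n+9) = G(n) holds for n = 0,…,5 (a full window of length max(S) = 6), so the sequence is purely periodic with period 9.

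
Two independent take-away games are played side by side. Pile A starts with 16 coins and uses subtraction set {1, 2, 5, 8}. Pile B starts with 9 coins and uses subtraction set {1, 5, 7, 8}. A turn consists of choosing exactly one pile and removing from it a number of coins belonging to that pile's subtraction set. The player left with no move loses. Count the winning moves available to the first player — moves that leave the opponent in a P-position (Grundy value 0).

Pile A, S = {1, 2, 5, 8}:
n :  0  1  2  3  4  5  6  7  8  9 10 11 12 13 14 15 16
G :  0  1  2  0  1  2  0  1  2  0  1  2  0  1  2  0  1
G_A(16) = 1.
Pile B, S = {1, 5, 7, 8}:
n : 0 1 2 3 4 5 6 7 8 9
G : 0 1 0 1 0 1 0 1 2 3
G_B(9) = 3.
Combined Grundy value = 1 ⊕ 3 = 2.
A winning move leaves total XOR = 0, i.e. changes one component's Grundy value g to g ⊕ X where X is the current total.
Pile A: need g' = 1⊕2 = 3. Options: 16−1→G=0, 16−2→G=2, 16−5→G=2, 16−8→G=2. Hits: 0.
Pile B: need g' = 3⊕2 = 1. Options: 9−1→G=2, 9−5→G=0, 9−7→G=0, 9−8→G=1. Hits: 1.

1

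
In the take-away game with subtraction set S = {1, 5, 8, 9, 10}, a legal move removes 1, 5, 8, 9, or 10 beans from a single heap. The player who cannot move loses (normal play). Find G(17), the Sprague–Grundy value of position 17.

G(0) = 0
G(1) = mex{0} = 1
G(2) = mex{1} = 0
G(3) = mex{0} = 1
G(4) = mex{1} = 0
G(5) = mex{0,0} = 1
G(6) = mex{1,1} = 0
G(7) = mex{0,0} = 1
G(8) = mex{1,1,0} = 2
G(9) = mex{2,0,1,0} = 3
G(10) = mex{3,1,0,1,0} = 2
G(11) = mex{2,0,1,0,1} = 3
G(12) = mex{3,1,0,1,0} = 2
G(13) = mex{2,2,1,0,1} = 3
G(14) = mex{3,3,0,1,0} = 2
G(15) = mex{2,2,1,0,1} = 3
G(16) = mex{3,3,2,1,0} = 4
G(17) = mex{4,2,3,2,1} = 0

0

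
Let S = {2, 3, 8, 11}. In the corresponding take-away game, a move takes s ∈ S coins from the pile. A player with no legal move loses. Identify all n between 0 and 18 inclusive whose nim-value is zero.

n :  0  1  2  3  4  5  6  7  8  9 10 11 12 13 14 15 16 17 18
G :  0  0  1  1  2  0  0  1  1  2  0  3  1  2  2  0  3  1  2
P-positions are exactly the n with G(n) = 0.

0, 1, 5, 6, 10, 15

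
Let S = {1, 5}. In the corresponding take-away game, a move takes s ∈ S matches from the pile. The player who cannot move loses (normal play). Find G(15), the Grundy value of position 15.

1

n :  0  1  2  3  4  5  6  7  8  9 10 11 12 13 14 15
G :  0  1  0  1  0  1  0  1  0  1  0  1  0  1  0  1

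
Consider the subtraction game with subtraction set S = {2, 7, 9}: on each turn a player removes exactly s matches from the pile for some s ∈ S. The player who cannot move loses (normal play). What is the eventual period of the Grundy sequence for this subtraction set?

G(0) = 0
G(1) = mex{} = 0
G(2) = mex{0} = 1
G(3) = mex{0} = 1
G(4) = mex{1} = 0
G(5) = mex{1} = 0
G(6) = mex{0} = 1
G(7) = mex{0,0} = 1
G(8) = mex{1,0} = 2
G(9) = mex{1,1,0} = 2
G(10) = mex{2,1,0} = 3
G(11) = mex{2,0,1} = 3
G(12) = mex{3,0,1} = 2
G(13) = mex{3,1,0} = 2
G(14) = mex{2,1,0} = 3
G(15) = mex{2,2,1} = 0
G(16) = mex{3,2,1} = 0
G(17) = mex{0,3,2} = 1
G(18) = mex{0,3,2} = 1
G(19) = mex{1,2,3} = 0
G(20) = mex{1,2,3} = 0
G(21) = mex{0,3,2} = 1
G(22) = mex{0,0,2} = 1
G(23) = mex{1,0,3} = 2
G(24) = mex{1,1,0} = 2
G(25) = mex{2,1,0} = 3
G(26) = mex{2,0,1} = 3
G(27) = mex{3,0,1} = 2
G(28) = mex{3,1,0} = 2
G(29) = mex{2,1,0} = 3
G(30) = mex{2,2,1} = 0
G(31) = mex{3,2,1} = 0
G(n+15) = G(n) holds for n = 0,…,8 (a full window of length max(S) = 9), so the sequence is purely periodic with period 15.

15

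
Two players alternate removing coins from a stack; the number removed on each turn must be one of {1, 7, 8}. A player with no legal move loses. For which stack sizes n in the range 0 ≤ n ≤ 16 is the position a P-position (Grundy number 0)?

G(0) = 0
G(1) = mex{0} = 1
G(2) = mex{1} = 0
G(3) = mex{0} = 1
G(4) = mex{1} = 0
G(5) = mex{0} = 1
G(6) = mex{1} = 0
G(7) = mex{0,0} = 1
G(8) = mex{1,1,0} = 2
G(9) = mex{2,0,1} = 3
G(10) = mex{3,1,0} = 2
G(11) = mex{2,0,1} = 3
G(12) = mex{3,1,0} = 2
G(13) = mex{2,0,1} = 3
G(14) = mex{3,1,0} = 2
G(15) = mex{2,2,1} = 0
G(16) = mex{0,3,2} = 1
P-positions are exactly the n with G(n) = 0.

0, 2, 4, 6, 15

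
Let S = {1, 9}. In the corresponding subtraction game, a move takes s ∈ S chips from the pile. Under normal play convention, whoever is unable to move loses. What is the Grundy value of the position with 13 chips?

1

n :  0  1  2  3  4  5  6  7  8  9 10 11 12 13
G :  0  1  0  1  0  1  0  1  0  1  0  1  0  1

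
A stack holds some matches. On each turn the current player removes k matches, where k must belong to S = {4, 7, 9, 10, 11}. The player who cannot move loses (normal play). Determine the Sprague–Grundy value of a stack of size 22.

1

G(0) = 0
G(1) = mex{} = 0
G(2) = mex{} = 0
G(3) = mex{} = 0
G(4) = mex{0} = 1
G(5) = mex{0} = 1
G(6) = mex{0} = 1
G(7) = mex{0,0} = 1
G(8) = mex{1,0} = 2
G(9) = mex{1,0,0} = 2
G(10) = mex{1,0,0,0} = 2
G(11) = mex{1,1,0,0,0} = 2
G(12) = mex{2,1,0,0,0} = 3
G(13) = mex{2,1,1,0,0} = 3
G(14) = mex{2,1,1,1,0} = 3
G(15) = mex{2,2,1,1,1} = 0
G(16) = mex{3,2,1,1,1} = 0
G(17) = mex{3,2,2,1,1} = 0
G(18) = mex{3,2,2,2,1} = 0
G(19) = mex{0,3,2,2,2} = 1
G(20) = mex{0,3,2,2,2} = 1
G(21) = mex{0,3,3,2,2} = 1
G(22) = mex{0,0,3,3,2} = 1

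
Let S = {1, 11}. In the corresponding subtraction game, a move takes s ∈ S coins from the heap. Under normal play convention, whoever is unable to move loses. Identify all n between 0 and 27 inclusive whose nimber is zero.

0, 2, 4, 6, 8, 10, 12, 14, 16, 18, 20, 22, 24, 26

G(0) = 0
G(1) = mex{0} = 1
G(2) = mex{1} = 0
G(3) = mex{0} = 1
G(4) = mex{1} = 0
G(5) = mex{0} = 1
G(6) = mex{1} = 0
G(7) = mex{0} = 1
G(8) = mex{1} = 0
G(9) = mex{0} = 1
G(10) = mex{1} = 0
G(11) = mex{0,0} = 1
G(12) = mex{1,1} = 0
G(13) = mex{0,0} = 1
G(14) = mex{1,1} = 0
G(15) = mex{0,0} = 1
G(16) = mex{1,1} = 0
G(17) = mex{0,0} = 1
G(18) = mex{1,1} = 0
G(19) = mex{0,0} = 1
G(20) = mex{1,1} = 0
G(21) = mex{0,0} = 1
G(22) = mex{1,1} = 0
G(23) = mex{0,0} = 1
G(24) = mex{1,1} = 0
G(25) = mex{0,0} = 1
G(26) = mex{1,1} = 0
G(27) = mex{0,0} = 1
P-positions are exactly the n with G(n) = 0.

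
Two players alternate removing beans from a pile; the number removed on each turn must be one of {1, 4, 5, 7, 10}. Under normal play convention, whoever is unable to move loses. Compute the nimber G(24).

1

G(0) = 0
G(1) = mex{0} = 1
G(2) = mex{1} = 0
G(3) = mex{0} = 1
G(4) = mex{1,0} = 2
G(5) = mex{2,1,0} = 3
G(6) = mex{3,0,1} = 2
G(7) = mex{2,1,0,0} = 3
G(8) = mex{3,2,1,1} = 0
G(9) = mex{0,3,2,0} = 1
G(10) = mex{1,2,3,1,0} = 4
G(11) = mex{4,3,2,2,1} = 0
G(12) = mex{0,0,3,3,0} = 1
G(13) = mex{1,1,0,2,1} = 3
G(14) = mex{3,4,1,3,2} = 0
G(15) = mex{0,0,4,0,3} = 1
G(16) = mex{1,1,0,1,2} = 3
G(17) = mex{3,3,1,4,3} = 0
G(18) = mex{0,0,3,0,0} = 1
G(19) = mex{1,1,0,1,1} = 2
G(20) = mex{2,3,1,3,4} = 0
G(21) = mex{0,0,3,0,0} = 1
G(22) = mex{1,1,0,1,1} = 2
G(23) = mex{2,2,1,3,3} = 0
G(24) = mex{0,0,2,0,0} = 1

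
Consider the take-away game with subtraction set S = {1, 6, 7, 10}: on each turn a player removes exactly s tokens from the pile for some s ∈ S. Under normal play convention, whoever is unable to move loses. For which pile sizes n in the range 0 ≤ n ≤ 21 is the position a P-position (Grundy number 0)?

n :  0  1  2  3  4  5  6  7  8  9 10 11 12 13 14 15 16 17 18 19 20 21
G :  0  1  0  1  0  1  2  3  2  3  2  3  4  0  1  0  1  0  1  2  3  2
P-positions are exactly the n with G(n) = 0.

0, 2, 4, 13, 15, 17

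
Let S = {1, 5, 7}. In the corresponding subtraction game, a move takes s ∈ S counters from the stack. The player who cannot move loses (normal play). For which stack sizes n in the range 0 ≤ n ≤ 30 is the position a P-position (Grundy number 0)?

G(0) = 0
G(1) = mex{0} = 1
G(2) = mex{1} = 0
G(3) = mex{0} = 1
G(4) = mex{1} = 0
G(5) = mex{0,0} = 1
G(6) = mex{1,1} = 0
G(7) = mex{0,0,0} = 1
G(8) = mex{1,1,1} = 0
G(9) = mex{0,0,0} = 1
G(10) = mex{1,1,1} = 0
G(11) = mex{0,0,0} = 1
G(12) = mex{1,1,1} = 0
G(13) = mex{0,0,0} = 1
G(14) = mex{1,1,1} = 0
G(15) = mex{0,0,0} = 1
G(16) = mex{1,1,1} = 0
G(17) = mex{0,0,0} = 1
G(18) = mex{1,1,1} = 0
G(19) = mex{0,0,0} = 1
G(20) = mex{1,1,1} = 0
G(21) = mex{0,0,0} = 1
G(22) = mex{1,1,1} = 0
G(23) = mex{0,0,0} = 1
G(24) = mex{1,1,1} = 0
G(25) = mex{0,0,0} = 1
G(26) = mex{1,1,1} = 0
G(27) = mex{0,0,0} = 1
G(28) = mex{1,1,1} = 0
G(29) = mex{0,0,0} = 1
G(30) = mex{1,1,1} = 0
P-positions are exactly the n with G(n) = 0.

0, 2, 4, 6, 8, 10, 12, 14, 16, 18, 20, 22, 24, 26, 28, 30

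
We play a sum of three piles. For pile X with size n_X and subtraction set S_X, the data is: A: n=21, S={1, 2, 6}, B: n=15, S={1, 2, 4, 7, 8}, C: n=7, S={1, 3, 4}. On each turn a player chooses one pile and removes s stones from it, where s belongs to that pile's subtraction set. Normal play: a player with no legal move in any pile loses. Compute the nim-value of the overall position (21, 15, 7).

Pile A, S = {1, 2, 6}:
n :  0  1  2  3  4  5  6  7  8  9 10 11 12 13 14 15 16 17 18 19 20 21
G :  0  1  2  0  1  2  3  0  1  2  0  1  2  3  0  1  2  0  1  2  3  0
G_A(21) = 0.
Pile B, S = {1, 2, 4, 7, 8}:
n :  0  1  2  3  4  5  6  7  8  9 10 11 12 13 14 15
G :  0  1  2  0  1  2  0  1  2  0  1  2  0  1  2  0
G_B(15) = 0.
Pile C, S = {1, 3, 4}:
n : 0 1 2 3 4 5 6 7
G : 0 1 0 1 2 3 2 0
G_C(7) = 0.
Combined Grundy value = 0 ⊕ 0 ⊕ 0 = 0.

0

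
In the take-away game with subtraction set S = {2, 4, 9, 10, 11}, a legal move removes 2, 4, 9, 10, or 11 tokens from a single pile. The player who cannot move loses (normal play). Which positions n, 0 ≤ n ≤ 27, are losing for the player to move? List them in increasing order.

0, 1, 6, 7, 13, 14, 19, 20, 26, 27

n :  0  1  2  3  4  5  6  7  8  9 10 11 12 13 14 15 16 17 18 19 20 21 22 23 24 25 26 27
G :  0  0  1  1  2  2  0  0  1  1  2  2  3  0  0  1  1  2  2  0  0  1  1  2  2  3  0  0
P-positions are exactly the n with G(n) = 0.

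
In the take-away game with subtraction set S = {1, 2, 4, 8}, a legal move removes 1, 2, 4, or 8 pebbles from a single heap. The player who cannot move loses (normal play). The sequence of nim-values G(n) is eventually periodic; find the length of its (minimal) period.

n :  0  1  2  3  4  5  6  7  8  9 10 11 12 13 14
G :  0  1  2  0  1  2  0  1  2  0  1  2  0  1  2
G(n+3) = G(n) holds for n = 0,…,7 (a full window of length max(S) = 8), so the sequence is purely periodic with period 3.

3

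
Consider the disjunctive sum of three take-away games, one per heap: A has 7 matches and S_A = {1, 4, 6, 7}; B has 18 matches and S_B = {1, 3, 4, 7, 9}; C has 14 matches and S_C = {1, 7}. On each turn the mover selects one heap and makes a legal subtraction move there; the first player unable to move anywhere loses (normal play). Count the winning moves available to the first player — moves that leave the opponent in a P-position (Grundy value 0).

Heap A, S = {1, 4, 6, 7}:
G(0) = 0
G(1) = mex{0} = 1
G(2) = mex{1} = 0
G(3) = mex{0} = 1
G(4) = mex{1,0} = 2
G(5) = mex{2,1} = 0
G(6) = mex{0,0,0} = 1
G(7) = mex{1,1,1,0} = 2
G_A(7) = 2.
Heap B, S = {1, 3, 4, 7, 9}:
n :  0  1  2  3  4  5  6  7  8  9 10 11 12 13 14 15 16 17 18
G :  0  1  0  1  2  3  2  3  0  1  0  1  2  3  2  3  0  1  0
G_B(18) = 0.
Heap C, S = {1, 7}:
n :  0  1  2  3  4  5  6  7  8  9 10 11 12 13 14
G :  0  1  0  1  0  1  0  1  0  1  0  1  0  1  0
G_C(14) = 0.
Combined Grundy value = 2 ⊕ 0 ⊕ 0 = 2.
A winning move leaves total XOR = 0, i.e. changes one component's Grundy value g to g ⊕ X where X is the current total.
Heap A: need g' = 2⊕2 = 0. Options: 7−1→G=1, 7−4→G=1, 7−6→G=1, 7−7→G=0. Hits: 1.
Heap B: need g' = 0⊕2 = 2. Options: 18−1→G=1, 18−3→G=3, 18−4→G=2, 18−7→G=1, 18−9→G=1. Hits: 1.
Heap C: need g' = 0⊕2 = 2. Options: 14−1→G=1, 14−7→G=1. Hits: 0.

2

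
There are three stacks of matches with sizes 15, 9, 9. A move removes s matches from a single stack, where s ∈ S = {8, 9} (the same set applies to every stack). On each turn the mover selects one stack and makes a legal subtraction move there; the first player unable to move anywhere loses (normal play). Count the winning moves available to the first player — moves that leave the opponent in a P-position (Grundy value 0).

6

All stacks use S = {8, 9}:
G(0) = 0
G(1) = mex{} = 0
G(2) = mex{} = 0
G(3) = mex{} = 0
G(4) = mex{} = 0
G(5) = mex{} = 0
G(6) = mex{} = 0
G(7) = mex{} = 0
G(8) = mex{0} = 1
G(9) = mex{0,0} = 1
G(10) = mex{0,0} = 1
G(11) = mex{0,0} = 1
G(12) = mex{0,0} = 1
G(13) = mex{0,0} = 1
G(14) = mex{0,0} = 1
G(15) = mex{0,0} = 1
Stack A: G(15) = 1.
Stack B: G(9) = 1.
Stack C: G(9) = 1.
Combined Grundy value = 1 ⊕ 1 ⊕ 1 = 1.
A winning move leaves total XOR = 0, i.e. changes one component's Grundy value g to g ⊕ X where X is the current total.
Stack A: need g' = 1⊕1 = 0. Options: 15−8→G=0, 15−9→G=0. Hits: 2.
Stack B: need g' = 1⊕1 = 0. Options: 9−8→G=0, 9−9→G=0. Hits: 2.
Stack C: need g' = 1⊕1 = 0. Options: 9−8→G=0, 9−9→G=0. Hits: 2.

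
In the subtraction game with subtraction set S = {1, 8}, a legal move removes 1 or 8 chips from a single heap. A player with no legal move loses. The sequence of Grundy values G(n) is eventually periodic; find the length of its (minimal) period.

9

n :  0  1  2  3  4  5  6  7  8  9 10 11 12 13 14 15 16 17 18 19
G :  0  1  0  1  0  1  0  1  2  0  1  0  1  0  1  0  1  2  0  1
G(n+9) = G(n) holds for n = 0,…,7 (a full window of length max(S) = 8), so the sequence is purely periodic with period 9.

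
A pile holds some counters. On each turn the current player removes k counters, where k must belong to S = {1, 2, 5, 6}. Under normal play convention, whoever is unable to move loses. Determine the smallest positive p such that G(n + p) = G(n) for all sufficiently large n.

n :  0  1  2  3  4  5  6  7  8  9 10 11 12 13 14 15
G :  0  1  2  0  1  2  3  0  1  2  0  1  2  3  0  1
G(n+7) = G(n) holds for n = 0,…,5 (a full window of length max(S) = 6), so the sequence is purely periodic with period 7.

7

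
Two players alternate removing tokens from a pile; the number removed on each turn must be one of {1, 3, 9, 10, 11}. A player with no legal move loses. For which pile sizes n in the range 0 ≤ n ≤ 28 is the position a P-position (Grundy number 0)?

n :  0  1  2  3  4  5  6  7  8  9 10 11 12 13 14 15 16 17 18 19 20 21 22 23 24 25 26 27 28
G :  0  1  0  1  0  1  0  1  0  1  2  3  2  3  2  3  2  3  2  3  0  1  0  1  0  1  0  1  0
P-positions are exactly the n with G(n) = 0.

0, 2, 4, 6, 8, 20, 22, 24, 26, 28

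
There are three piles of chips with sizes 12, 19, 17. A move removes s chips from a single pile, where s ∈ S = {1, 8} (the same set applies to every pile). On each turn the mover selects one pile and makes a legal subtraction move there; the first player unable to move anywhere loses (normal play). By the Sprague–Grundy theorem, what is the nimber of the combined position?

2

All piles use S = {1, 8}:
G(0) = 0
G(1) = mex{0} = 1
G(2) = mex{1} = 0
G(3) = mex{0} = 1
G(4) = mex{1} = 0
G(5) = mex{0} = 1
G(6) = mex{1} = 0
G(7) = mex{0} = 1
G(8) = mex{1,0} = 2
G(9) = mex{2,1} = 0
G(10) = mex{0,0} = 1
G(11) = mex{1,1} = 0
G(12) = mex{0,0} = 1
G(13) = mex{1,1} = 0
G(14) = mex{0,0} = 1
G(15) = mex{1,1} = 0
G(16) = mex{0,2} = 1
G(17) = mex{1,0} = 2
G(18) = mex{2,1} = 0
G(19) = mex{0,0} = 1
Pile A: G(12) = 1.
Pile B: G(19) = 1.
Pile C: G(17) = 2.
Combined Grundy value = 1 ⊕ 1 ⊕ 2 = 2.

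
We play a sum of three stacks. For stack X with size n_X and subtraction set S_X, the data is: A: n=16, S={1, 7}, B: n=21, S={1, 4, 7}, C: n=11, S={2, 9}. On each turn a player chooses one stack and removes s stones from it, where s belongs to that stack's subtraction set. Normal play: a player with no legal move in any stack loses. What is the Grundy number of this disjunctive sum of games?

Stack A, S = {1, 7}:
n :  0  1  2  3  4  5  6  7  8  9 10 11 12 13 14 15 16
G :  0  1  0  1  0  1  0  1  0  1  0  1  0  1  0  1  0
G_A(16) = 0.
Stack B, S = {1, 4, 7}:
n :  0  1  2  3  4  5  6  7  8  9 10 11 12 13 14 15 16 17 18 19 20 21
G :  0  1  0  1  2  0  1  2  0  1  0  1  2  0  1  2  0  1  0  1  2  0
G_B(21) = 0.
Stack C, S = {2, 9}:
G(0) = 0
G(1) = mex{} = 0
G(2) = mex{0} = 1
G(3) = mex{0} = 1
G(4) = mex{1} = 0
G(5) = mex{1} = 0
G(6) = mex{0} = 1
G(7) = mex{0} = 1
G(8) = mex{1} = 0
G(9) = mex{1,0} = 2
G(10) = mex{0,0} = 1
G(11) = mex{2,1} = 0
G_C(11) = 0.
Combined Grundy value = 0 ⊕ 0 ⊕ 0 = 0.

0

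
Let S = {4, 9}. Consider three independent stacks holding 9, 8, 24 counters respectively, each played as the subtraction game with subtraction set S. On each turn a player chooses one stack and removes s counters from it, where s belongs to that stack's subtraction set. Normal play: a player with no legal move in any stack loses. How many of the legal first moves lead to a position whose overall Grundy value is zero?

All stacks use S = {4, 9}:
n :  0  1  2  3  4  5  6  7  8  9 10 11 12 13 14 15 16 17 18 19 20 21 22 23 24
G :  0  0  0  0  1  1  1  1  0  2  2  2  1  0  0  0  0  1  1  1  1  0  2  2  2
Stack A: G(9) = 2.
Stack B: G(8) = 0.
Stack C: G(24) = 2.
Combined Grundy value = 2 ⊕ 0 ⊕ 2 = 0.
A winning move leaves total XOR = 0, i.e. changes one component's Grundy value g to g ⊕ X where X is the current total.
Stack A: target g' = 2⊕0 = 2, but every legal move changes the Grundy value (mex property), so 0 moves.
Stack B: target g' = 0⊕0 = 0, but every legal move changes the Grundy value (mex property), so 0 moves.
Stack C: target g' = 2⊕0 = 2, but every legal move changes the Grundy value (mex property), so 0 moves.

0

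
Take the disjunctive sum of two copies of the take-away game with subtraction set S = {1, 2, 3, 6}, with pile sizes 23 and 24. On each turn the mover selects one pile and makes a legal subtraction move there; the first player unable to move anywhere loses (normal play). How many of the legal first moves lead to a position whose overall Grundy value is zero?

All piles use S = {1, 2, 3, 6}:
n :  0  1  2  3  4  5  6  7  8  9 10 11 12 13 14 15 16 17 18 19 20 21 22 23 24
G :  0  1  2  3  0  1  2  3  0  1  2  3  0  1  2  3  0  1  2  3  0  1  2  3  0
Pile A: G(23) = 3.
Pile B: G(24) = 0.
Combined Grundy value = 3 ⊕ 0 = 3.
A winning move leaves total XOR = 0, i.e. changes one component's Grundy value g to g ⊕ X where X is the current total.
Pile A: need g' = 3⊕3 = 0. Options: 23−1→G=2, 23−2→G=1, 23−3→G=0, 23−6→G=1. Hits: 1.
Pile B: need g' = 0⊕3 = 3. Options: 24−1→G=3, 24−2→G=2, 24−3→G=1, 24−6→G=2. Hits: 1.

2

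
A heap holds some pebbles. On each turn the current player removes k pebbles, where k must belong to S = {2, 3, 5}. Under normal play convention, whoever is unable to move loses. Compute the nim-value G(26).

2

G(0) = 0
G(1) = mex{} = 0
G(2) = mex{0} = 1
G(3) = mex{0,0} = 1
G(4) = mex{1,0} = 2
G(5) = mex{1,1,0} = 2
G(6) = mex{2,1,0} = 3
G(7) = mex{2,2,1} = 0
G(8) = mex{3,2,1} = 0
G(9) = mex{0,3,2} = 1
G(10) = mex{0,0,2} = 1
G(11) = mex{1,0,3} = 2
G(12) = mex{1,1,0} = 2
G(13) = mex{2,1,0} = 3
G(14) = mex{2,2,1} = 0
G(15) = mex{3,2,1} = 0
G(16) = mex{0,3,2} = 1
G(17) = mex{0,0,2} = 1
G(18) = mex{1,0,3} = 2
G(19) = mex{1,1,0} = 2
G(20) = mex{2,1,0} = 3
G(21) = mex{2,2,1} = 0
G(22) = mex{3,2,1} = 0
G(23) = mex{0,3,2} = 1
G(24) = mex{0,0,2} = 1
G(25) = mex{1,0,3} = 2
G(26) = mex{1,1,0} = 2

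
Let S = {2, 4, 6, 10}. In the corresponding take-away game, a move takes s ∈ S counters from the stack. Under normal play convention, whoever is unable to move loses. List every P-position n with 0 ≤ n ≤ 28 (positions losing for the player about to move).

n :  0  1  2  3  4  5  6  7  8  9 10 11 12 13 14 15 16 17 18 19 20 21 22 23 24 25 26 27 28
G :  0  0  1  1  2  2  3  3  0  0  1  1  2  2  3  3  0  0  1  1  2  2  3  3  0  0  1  1  2
P-positions are exactly the n with G(n) = 0.

0, 1, 8, 9, 16, 17, 24, 25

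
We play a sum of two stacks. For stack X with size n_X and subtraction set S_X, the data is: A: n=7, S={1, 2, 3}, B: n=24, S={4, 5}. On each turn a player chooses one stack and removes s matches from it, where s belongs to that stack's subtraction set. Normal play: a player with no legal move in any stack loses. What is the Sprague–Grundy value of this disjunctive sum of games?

Stack A, S = {1, 2, 3}:
n : 0 1 2 3 4 5 6 7
G : 0 1 2 3 0 1 2 3
G_A(7) = 3.
Stack B, S = {4, 5}:
n :  0  1  2  3  4  5  6  7  8  9 10 11 12 13 14 15 16 17 18 19 20 21 22 23 24
G :  0  0  0  0  1  1  1  1  2  0  0  0  0  1  1  1  1  2  0  0  0  0  1  1  1
G_B(24) = 1.
Combined Grundy value = 3 ⊕ 1 = 2.

2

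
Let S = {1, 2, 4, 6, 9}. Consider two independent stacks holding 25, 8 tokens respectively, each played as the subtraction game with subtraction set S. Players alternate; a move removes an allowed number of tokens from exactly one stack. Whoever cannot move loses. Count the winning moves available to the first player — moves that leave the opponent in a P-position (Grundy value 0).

4

All stacks use S = {1, 2, 4, 6, 9}:
n :  0  1  2  3  4  5  6  7  8  9 10 11 12 13 14 15 16 17 18 19 20 21 22 23 24 25
G :  0  1  2  0  1  2  3  4  0  1  2  0  1  2  3  4  0  1  2  0  1  2  3  4  0  1
Stack A: G(25) = 1.
Stack B: G(8) = 0.
Combined Grundy value = 1 ⊕ 0 = 1.
A winning move leaves total XOR = 0, i.e. changes one component's Grundy value g to g ⊕ X where X is the current total.
Stack A: need g' = 1⊕1 = 0. Options: 25−1→G=0, 25−2→G=4, 25−4→G=2, 25−6→G=0, 25−9→G=0. Hits: 3.
Stack B: need g' = 0⊕1 = 1. Options: 8−1→G=4, 8−2→G=3, 8−4→G=1, 8−6→G=2. Hits: 1.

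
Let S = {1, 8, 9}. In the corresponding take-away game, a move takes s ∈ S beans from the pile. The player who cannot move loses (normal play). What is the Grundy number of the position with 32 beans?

n :  0  1  2  3  4  5  6  7  8  9 10 11 12 13 14 15 16 17 18 19 20 21 22 23 24 25 26 27 28 29 30 31 32
G :  0  1  0  1  0  1  0  1  2  3  2  3  2  3  2  3  0  1  0  1  0  1  0  1  2  3  2  3  2  3  2  3  0

0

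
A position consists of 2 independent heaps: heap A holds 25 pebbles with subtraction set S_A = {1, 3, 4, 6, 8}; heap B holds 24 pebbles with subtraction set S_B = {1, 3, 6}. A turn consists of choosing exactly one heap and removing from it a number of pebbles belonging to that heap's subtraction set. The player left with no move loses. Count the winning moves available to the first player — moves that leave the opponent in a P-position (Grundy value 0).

0

Heap A, S = {1, 3, 4, 6, 8}:
n :  0  1  2  3  4  5  6  7  8  9 10 11 12 13 14 15 16 17 18 19 20 21 22 23 24 25
G :  0  1  0  1  2  3  2  0  1  0  1  2  3  2  0  1  0  1  2  3  2  0  1  0  1  2
G_A(25) = 2.
Heap B, S = {1, 3, 6}:
G(0) = 0
G(1) = mex{0} = 1
G(2) = mex{1} = 0
G(3) = mex{0,0} = 1
G(4) = mex{1,1} = 0
G(5) = mex{0,0} = 1
G(6) = mex{1,1,0} = 2
G(7) = mex{2,0,1} = 3
G(8) = mex{3,1,0} = 2
G(9) = mex{2,2,1} = 0
G(10) = mex{0,3,0} = 1
G(11) = mex{1,2,1} = 0
G(12) = mex{0,0,2} = 1
G(13) = mex{1,1,3} = 0
G(14) = mex{0,0,2} = 1
G(15) = mex{1,1,0} = 2
G(16) = mex{2,0,1} = 3
G(17) = mex{3,1,0} = 2
G(18) = mex{2,2,1} = 0
G(19) = mex{0,3,0} = 1
G(20) = mex{1,2,1} = 0
G(21) = mex{0,0,2} = 1
G(22) = mex{1,1,3} = 0
G(23) = mex{0,0,2} = 1
G(24) = mex{1,1,0} = 2
G_B(24) = 2.
Combined Grundy value = 2 ⊕ 2 = 0.
A winning move leaves total XOR = 0, i.e. changes one component's Grundy value g to g ⊕ X where X is the current total.
Heap A: target g' = 2⊕0 = 2, but every legal move changes the Grundy value (mex property), so 0 moves.
Heap B: target g' = 2⊕0 = 2, but every legal move changes the Grundy value (mex property), so 0 moves.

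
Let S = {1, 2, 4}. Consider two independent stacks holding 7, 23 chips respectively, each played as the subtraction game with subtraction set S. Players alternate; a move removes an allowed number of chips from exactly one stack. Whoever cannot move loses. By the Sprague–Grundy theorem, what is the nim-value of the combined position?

All stacks use S = {1, 2, 4}:
G(0) = 0
G(1) = mex{0} = 1
G(2) = mex{1,0} = 2
G(3) = mex{2,1} = 0
G(4) = mex{0,2,0} = 1
G(5) = mex{1,0,1} = 2
G(6) = mex{2,1,2} = 0
G(7) = mex{0,2,0} = 1
G(8) = mex{1,0,1} = 2
G(9) = mex{2,1,2} = 0
G(10) = mex{0,2,0} = 1
G(11) = mex{1,0,1} = 2
G(12) = mex{2,1,2} = 0
G(13) = mex{0,2,0} = 1
G(14) = mex{1,0,1} = 2
G(15) = mex{2,1,2} = 0
G(16) = mex{0,2,0} = 1
G(17) = mex{1,0,1} = 2
G(18) = mex{2,1,2} = 0
G(19) = mex{0,2,0} = 1
G(20) = mex{1,0,1} = 2
G(21) = mex{2,1,2} = 0
G(22) = mex{0,2,0} = 1
G(23) = mex{1,0,1} = 2
Stack A: G(7) = 1.
Stack B: G(23) = 2.
Combined Grundy value = 1 ⊕ 2 = 3.

3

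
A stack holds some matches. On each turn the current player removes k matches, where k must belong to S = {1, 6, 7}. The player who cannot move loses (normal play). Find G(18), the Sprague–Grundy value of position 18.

n :  0  1  2  3  4  5  6  7  8  9 10 11 12 13 14 15 16 17 18
G :  0  1  0  1  0  1  2  3  2  3  2  3  0  1  0  1  0  1  2

2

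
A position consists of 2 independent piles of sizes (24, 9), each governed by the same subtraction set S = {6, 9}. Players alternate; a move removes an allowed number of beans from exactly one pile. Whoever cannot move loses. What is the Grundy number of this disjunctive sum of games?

All piles use S = {6, 9}:
n :  0  1  2  3  4  5  6  7  8  9 10 11 12 13 14 15 16 17 18 19 20 21 22 23 24
G :  0  0  0  0  0  0  1  1  1  1  1  1  2  2  2  0  0  0  0  0  0  1  1  1  1
Pile A: G(24) = 1.
Pile B: G(9) = 1.
Combined Grundy value = 1 ⊕ 1 = 0.

0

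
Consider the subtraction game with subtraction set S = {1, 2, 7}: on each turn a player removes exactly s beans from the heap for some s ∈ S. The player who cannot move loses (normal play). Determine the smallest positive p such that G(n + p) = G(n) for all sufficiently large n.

3

G(0) = 0
G(1) = mex{0} = 1
G(2) = mex{1,0} = 2
G(3) = mex{2,1} = 0
G(4) = mex{0,2} = 1
G(5) = mex{1,0} = 2
G(6) = mex{2,1} = 0
G(7) = mex{0,2,0} = 1
G(8) = mex{1,0,1} = 2
G(9) = mex{2,1,2} = 0
G(10) = mex{0,2,0} = 1
G(11) = mex{1,0,1} = 2
G(12) = mex{2,1,2} = 0
G(13) = mex{0,2,0} = 1
G(14) = mex{1,0,1} = 2
G(n+3) = G(n) holds for n = 0,…,6 (a full window of length max(S) = 7), so the sequence is purely periodic with period 3.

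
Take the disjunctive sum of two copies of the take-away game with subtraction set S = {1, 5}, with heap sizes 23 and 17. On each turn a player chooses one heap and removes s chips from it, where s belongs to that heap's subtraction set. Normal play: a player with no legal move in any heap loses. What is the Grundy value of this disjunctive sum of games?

0

All heaps use S = {1, 5}:
n :  0  1  2  3  4  5  6  7  8  9 10 11 12 13 14 15 16 17 18 19 20 21 22 23
G :  0  1  0  1  0  1  0  1  0  1  0  1  0  1  0  1  0  1  0  1  0  1  0  1
Heap A: G(23) = 1.
Heap B: G(17) = 1.
Combined Grundy value = 1 ⊕ 1 = 0.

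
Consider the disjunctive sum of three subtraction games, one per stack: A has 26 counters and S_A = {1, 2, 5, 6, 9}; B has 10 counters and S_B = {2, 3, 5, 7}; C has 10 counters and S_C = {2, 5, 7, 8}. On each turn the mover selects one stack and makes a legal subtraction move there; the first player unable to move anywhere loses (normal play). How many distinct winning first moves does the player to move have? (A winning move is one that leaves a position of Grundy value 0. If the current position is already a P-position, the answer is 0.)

6

Stack A, S = {1, 2, 5, 6, 9}:
n :  0  1  2  3  4  5  6  7  8  9 10 11 12 13 14 15 16 17 18 19 20 21 22 23 24 25 26
G :  0  1  2  0  1  2  3  0  1  2  0  1  2  3  0  1  2  0  1  2  3  0  1  2  0  1  2
G_A(26) = 2.
Stack B, S = {2, 3, 5, 7}:
n :  0  1  2  3  4  5  6  7  8  9 10
G :  0  0  1  1  2  2  3  3  4  0  0
G_B(10) = 0.
Stack C, S = {2, 5, 7, 8}:
G(0) = 0
G(1) = mex{} = 0
G(2) = mex{0} = 1
G(3) = mex{0} = 1
G(4) = mex{1} = 0
G(5) = mex{1,0} = 2
G(6) = mex{0,0} = 1
G(7) = mex{2,1,0} = 3
G(8) = mex{1,1,0,0} = 2
G(9) = mex{3,0,1,0} = 2
G(10) = mex{2,2,1,1} = 0
G_C(10) = 0.
Combined Grundy value = 2 ⊕ 0 ⊕ 0 = 2.
A winning move leaves total XOR = 0, i.e. changes one component's Grundy value g to g ⊕ X where X is the current total.
Stack A: need g' = 2⊕2 = 0. Options: 26−1→G=1, 26−2→G=0, 26−5→G=0, 26−6→G=3, 26−9→G=0. Hits: 3.
Stack B: need g' = 0⊕2 = 2. Options: 10−2→G=4, 10−3→G=3, 10−5→G=2, 10−7→G=1. Hits: 1.
Stack C: need g' = 0⊕2 = 2. Options: 10−2→G=2, 10−5→G=2, 10−7→G=1, 10−8→G=1. Hits: 2.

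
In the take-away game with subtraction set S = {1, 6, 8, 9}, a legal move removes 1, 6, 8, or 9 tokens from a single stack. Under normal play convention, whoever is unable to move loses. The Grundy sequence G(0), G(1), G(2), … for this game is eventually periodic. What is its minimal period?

n :  0  1  2  3  4  5  6  7  8  9 10 11 12 13 14 15 16 17 18 19 20 21 22 23 24 25 26 27 28 29 30 31 32 33 34 35
G :  0  1  0  1  0  1  2  0  1  2  3  2  3  2  0  1  2  0  1  0  1  0  1  2  0  1  2  3  2  3  2  0  1  2  0  1
G(n+17) = G(n) holds for n = 0,…,8 (a full window of length max(S) = 9), so the sequence is purely periodic with period 17.

17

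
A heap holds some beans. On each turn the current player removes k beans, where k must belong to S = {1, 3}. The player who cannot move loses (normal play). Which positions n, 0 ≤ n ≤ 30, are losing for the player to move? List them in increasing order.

0, 2, 4, 6, 8, 10, 12, 14, 16, 18, 20, 22, 24, 26, 28, 30

G(0) = 0
G(1) = mex{0} = 1
G(2) = mex{1} = 0
G(3) = mex{0,0} = 1
G(4) = mex{1,1} = 0
G(5) = mex{0,0} = 1
G(6) = mex{1,1} = 0
G(7) = mex{0,0} = 1
G(8) = mex{1,1} = 0
G(9) = mex{0,0} = 1
G(10) = mex{1,1} = 0
G(11) = mex{0,0} = 1
G(12) = mex{1,1} = 0
G(13) = mex{0,0} = 1
G(14) = mex{1,1} = 0
G(15) = mex{0,0} = 1
G(16) = mex{1,1} = 0
G(17) = mex{0,0} = 1
G(18) = mex{1,1} = 0
G(19) = mex{0,0} = 1
G(20) = mex{1,1} = 0
G(21) = mex{0,0} = 1
G(22) = mex{1,1} = 0
G(23) = mex{0,0} = 1
G(24) = mex{1,1} = 0
G(25) = mex{0,0} = 1
G(26) = mex{1,1} = 0
G(27) = mex{0,0} = 1
G(28) = mex{1,1} = 0
G(29) = mex{0,0} = 1
G(30) = mex{1,1} = 0
P-positions are exactly the n with G(n) = 0.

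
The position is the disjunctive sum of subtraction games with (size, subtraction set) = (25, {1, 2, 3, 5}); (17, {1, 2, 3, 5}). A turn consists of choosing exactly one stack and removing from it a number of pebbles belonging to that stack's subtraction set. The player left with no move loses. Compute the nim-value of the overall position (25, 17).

Stack A, S = {1, 2, 3, 5}:
n :  0  1  2  3  4  5  6  7  8  9 10 11 12 13 14 15 16 17 18 19 20 21 22 23 24 25
G :  0  1  2  3  0  1  2  3  0  1  2  3  0  1  2  3  0  1  2  3  0  1  2  3  0  1
G_A(25) = 1.
Stack B, S = {1, 2, 3, 5}:
n :  0  1  2  3  4  5  6  7  8  9 10 11 12 13 14 15 16 17
G :  0  1  2  3  0  1  2  3  0  1  2  3  0  1  2  3  0  1
G_B(17) = 1.
Combined Grundy value = 1 ⊕ 1 = 0.

0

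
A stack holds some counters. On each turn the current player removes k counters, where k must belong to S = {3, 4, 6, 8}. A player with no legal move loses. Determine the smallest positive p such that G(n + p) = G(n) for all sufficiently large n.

n :  0  1  2  3  4  5  6  7  8  9 10 11 12 13 14 15 16 17 18 19 20 21 22 23
G :  0  0  0  1  1  1  2  2  2  3  3  0  0  0  1  1  1  2  2  2  3  3  0  0
G(n+11) = G(n) holds for n = 0,…,7 (a full window of length max(S) = 8), so the sequence is purely periodic with period 11.

11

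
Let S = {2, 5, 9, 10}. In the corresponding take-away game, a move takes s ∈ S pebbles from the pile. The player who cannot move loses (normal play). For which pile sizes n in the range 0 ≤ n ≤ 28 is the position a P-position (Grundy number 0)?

0, 1, 4, 7, 8, 15, 19, 22, 23, 26

n :  0  1  2  3  4  5  6  7  8  9 10 11 12 13 14 15 16 17 18 19 20 21 22 23 24 25 26 27 28
G :  0  0  1  1  0  2  1  0  0  1  1  2  2  3  3  0  4  1  2  0  3  1  0  0  1  1  0  3  1
P-positions are exactly the n with G(n) = 0.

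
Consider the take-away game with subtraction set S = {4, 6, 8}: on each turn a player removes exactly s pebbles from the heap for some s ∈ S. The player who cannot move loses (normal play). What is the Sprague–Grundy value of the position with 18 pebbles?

G(0) = 0
G(1) = mex{} = 0
G(2) = mex{} = 0
G(3) = mex{} = 0
G(4) = mex{0} = 1
G(5) = mex{0} = 1
G(6) = mex{0,0} = 1
G(7) = mex{0,0} = 1
G(8) = mex{1,0,0} = 2
G(9) = mex{1,0,0} = 2
G(10) = mex{1,1,0} = 2
G(11) = mex{1,1,0} = 2
G(12) = mex{2,1,1} = 0
G(13) = mex{2,1,1} = 0
G(14) = mex{2,2,1} = 0
G(15) = mex{2,2,1} = 0
G(16) = mex{0,2,2} = 1
G(17) = mex{0,2,2} = 1
G(18) = mex{0,0,2} = 1

1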